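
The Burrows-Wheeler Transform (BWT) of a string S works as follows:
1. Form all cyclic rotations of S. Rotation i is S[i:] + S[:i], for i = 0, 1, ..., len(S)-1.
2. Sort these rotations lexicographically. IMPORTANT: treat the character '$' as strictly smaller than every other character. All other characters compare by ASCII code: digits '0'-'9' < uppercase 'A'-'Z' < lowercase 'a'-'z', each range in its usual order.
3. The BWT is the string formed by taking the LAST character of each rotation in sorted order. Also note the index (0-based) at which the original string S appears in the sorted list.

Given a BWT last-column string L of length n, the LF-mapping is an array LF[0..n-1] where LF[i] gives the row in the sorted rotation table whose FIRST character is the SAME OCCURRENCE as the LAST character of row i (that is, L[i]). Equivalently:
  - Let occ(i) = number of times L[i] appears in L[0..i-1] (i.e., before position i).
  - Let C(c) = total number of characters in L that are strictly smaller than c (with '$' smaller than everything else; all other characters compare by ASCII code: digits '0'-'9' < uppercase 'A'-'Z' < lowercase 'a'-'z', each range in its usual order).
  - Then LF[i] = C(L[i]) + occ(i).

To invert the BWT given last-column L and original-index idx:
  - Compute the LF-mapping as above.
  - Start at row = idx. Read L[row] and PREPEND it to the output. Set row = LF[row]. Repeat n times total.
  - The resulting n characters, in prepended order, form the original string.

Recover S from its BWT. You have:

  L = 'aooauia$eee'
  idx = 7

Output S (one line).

Answer: ieoaaeueoa$

Derivation:
LF mapping: 1 8 9 2 10 7 3 0 4 5 6
Walk LF starting at row 7, prepending L[row]:
  step 1: row=7, L[7]='$', prepend. Next row=LF[7]=0
  step 2: row=0, L[0]='a', prepend. Next row=LF[0]=1
  step 3: row=1, L[1]='o', prepend. Next row=LF[1]=8
  step 4: row=8, L[8]='e', prepend. Next row=LF[8]=4
  step 5: row=4, L[4]='u', prepend. Next row=LF[4]=10
  step 6: row=10, L[10]='e', prepend. Next row=LF[10]=6
  step 7: row=6, L[6]='a', prepend. Next row=LF[6]=3
  step 8: row=3, L[3]='a', prepend. Next row=LF[3]=2
  step 9: row=2, L[2]='o', prepend. Next row=LF[2]=9
  step 10: row=9, L[9]='e', prepend. Next row=LF[9]=5
  step 11: row=5, L[5]='i', prepend. Next row=LF[5]=7
Reversed output: ieoaaeueoa$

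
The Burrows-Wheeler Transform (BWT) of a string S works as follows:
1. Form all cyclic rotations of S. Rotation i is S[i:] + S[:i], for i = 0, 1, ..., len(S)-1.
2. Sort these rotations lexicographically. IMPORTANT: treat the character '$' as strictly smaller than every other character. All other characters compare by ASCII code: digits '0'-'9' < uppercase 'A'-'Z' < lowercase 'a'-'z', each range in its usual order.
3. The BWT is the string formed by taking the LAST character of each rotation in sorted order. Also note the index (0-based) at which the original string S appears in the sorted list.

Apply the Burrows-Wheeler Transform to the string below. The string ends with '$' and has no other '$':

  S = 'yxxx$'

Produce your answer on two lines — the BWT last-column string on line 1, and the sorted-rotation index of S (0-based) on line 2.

Answer: xxxy$
4

Derivation:
All 5 rotations (rotation i = S[i:]+S[:i]):
  rot[0] = yxxx$
  rot[1] = xxx$y
  rot[2] = xx$yx
  rot[3] = x$yxx
  rot[4] = $yxxx
Sorted (with $ < everything):
  sorted[0] = $yxxx  (last char: 'x')
  sorted[1] = x$yxx  (last char: 'x')
  sorted[2] = xx$yx  (last char: 'x')
  sorted[3] = xxx$y  (last char: 'y')
  sorted[4] = yxxx$  (last char: '$')
Last column: xxxy$
Original string S is at sorted index 4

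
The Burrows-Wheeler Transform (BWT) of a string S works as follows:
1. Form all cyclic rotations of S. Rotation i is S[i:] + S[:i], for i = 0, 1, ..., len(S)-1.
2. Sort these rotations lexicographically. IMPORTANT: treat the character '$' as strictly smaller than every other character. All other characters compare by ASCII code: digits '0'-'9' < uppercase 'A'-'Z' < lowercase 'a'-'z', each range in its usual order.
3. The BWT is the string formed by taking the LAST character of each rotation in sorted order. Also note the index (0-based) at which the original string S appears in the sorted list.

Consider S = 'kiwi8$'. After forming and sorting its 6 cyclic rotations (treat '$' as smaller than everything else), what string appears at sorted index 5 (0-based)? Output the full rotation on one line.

Answer: wi8$ki

Derivation:
All 6 rotations (rotation i = S[i:]+S[:i]):
  rot[0] = kiwi8$
  rot[1] = iwi8$k
  rot[2] = wi8$ki
  rot[3] = i8$kiw
  rot[4] = 8$kiwi
  rot[5] = $kiwi8
Sorted (with $ < everything):
  sorted[0] = $kiwi8
  sorted[1] = 8$kiwi
  sorted[2] = i8$kiw
  sorted[3] = iwi8$k
  sorted[4] = kiwi8$
  sorted[5] = wi8$ki
sorted[5] = wi8$ki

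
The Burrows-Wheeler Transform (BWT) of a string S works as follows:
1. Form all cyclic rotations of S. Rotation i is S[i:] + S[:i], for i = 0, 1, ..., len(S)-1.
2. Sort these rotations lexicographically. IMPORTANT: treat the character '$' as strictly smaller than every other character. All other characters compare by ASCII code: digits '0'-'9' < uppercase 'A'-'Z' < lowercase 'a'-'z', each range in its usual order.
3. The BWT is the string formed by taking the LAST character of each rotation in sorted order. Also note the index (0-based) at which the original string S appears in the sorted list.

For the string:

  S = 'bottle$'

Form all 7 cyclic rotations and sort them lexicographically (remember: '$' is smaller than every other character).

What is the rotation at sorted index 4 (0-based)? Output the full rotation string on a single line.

All 7 rotations (rotation i = S[i:]+S[:i]):
  rot[0] = bottle$
  rot[1] = ottle$b
  rot[2] = ttle$bo
  rot[3] = tle$bot
  rot[4] = le$bott
  rot[5] = e$bottl
  rot[6] = $bottle
Sorted (with $ < everything):
  sorted[0] = $bottle
  sorted[1] = bottle$
  sorted[2] = e$bottl
  sorted[3] = le$bott
  sorted[4] = ottle$b
  sorted[5] = tle$bot
  sorted[6] = ttle$bo
sorted[4] = ottle$b

Answer: ottle$b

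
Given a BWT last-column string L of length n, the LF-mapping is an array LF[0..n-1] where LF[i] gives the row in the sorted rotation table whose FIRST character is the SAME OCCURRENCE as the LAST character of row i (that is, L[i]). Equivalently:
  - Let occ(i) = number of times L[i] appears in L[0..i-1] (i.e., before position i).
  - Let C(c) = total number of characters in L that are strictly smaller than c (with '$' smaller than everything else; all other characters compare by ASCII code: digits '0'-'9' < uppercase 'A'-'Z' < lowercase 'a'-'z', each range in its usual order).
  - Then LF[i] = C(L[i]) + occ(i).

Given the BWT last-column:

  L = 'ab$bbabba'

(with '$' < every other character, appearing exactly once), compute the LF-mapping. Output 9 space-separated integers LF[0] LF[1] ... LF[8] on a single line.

Answer: 1 4 0 5 6 2 7 8 3

Derivation:
Char counts: '$':1, 'a':3, 'b':5
C (first-col start): C('$')=0, C('a')=1, C('b')=4
L[0]='a': occ=0, LF[0]=C('a')+0=1+0=1
L[1]='b': occ=0, LF[1]=C('b')+0=4+0=4
L[2]='$': occ=0, LF[2]=C('$')+0=0+0=0
L[3]='b': occ=1, LF[3]=C('b')+1=4+1=5
L[4]='b': occ=2, LF[4]=C('b')+2=4+2=6
L[5]='a': occ=1, LF[5]=C('a')+1=1+1=2
L[6]='b': occ=3, LF[6]=C('b')+3=4+3=7
L[7]='b': occ=4, LF[7]=C('b')+4=4+4=8
L[8]='a': occ=2, LF[8]=C('a')+2=1+2=3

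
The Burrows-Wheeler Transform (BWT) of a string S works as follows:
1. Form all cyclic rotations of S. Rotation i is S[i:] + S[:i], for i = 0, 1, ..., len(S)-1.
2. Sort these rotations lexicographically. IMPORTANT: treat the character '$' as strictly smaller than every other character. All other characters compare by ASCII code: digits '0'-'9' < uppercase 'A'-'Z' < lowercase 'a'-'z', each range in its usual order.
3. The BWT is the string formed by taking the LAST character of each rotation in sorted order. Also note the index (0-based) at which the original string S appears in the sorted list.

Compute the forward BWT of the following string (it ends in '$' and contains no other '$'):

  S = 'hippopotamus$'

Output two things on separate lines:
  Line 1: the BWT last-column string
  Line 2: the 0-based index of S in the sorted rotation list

All 13 rotations (rotation i = S[i:]+S[:i]):
  rot[0] = hippopotamus$
  rot[1] = ippopotamus$h
  rot[2] = ppopotamus$hi
  rot[3] = popotamus$hip
  rot[4] = opotamus$hipp
  rot[5] = potamus$hippo
  rot[6] = otamus$hippop
  rot[7] = tamus$hippopo
  rot[8] = amus$hippopot
  rot[9] = mus$hippopota
  rot[10] = us$hippopotam
  rot[11] = s$hippopotamu
  rot[12] = $hippopotamus
Sorted (with $ < everything):
  sorted[0] = $hippopotamus  (last char: 's')
  sorted[1] = amus$hippopot  (last char: 't')
  sorted[2] = hippopotamus$  (last char: '$')
  sorted[3] = ippopotamus$h  (last char: 'h')
  sorted[4] = mus$hippopota  (last char: 'a')
  sorted[5] = opotamus$hipp  (last char: 'p')
  sorted[6] = otamus$hippop  (last char: 'p')
  sorted[7] = popotamus$hip  (last char: 'p')
  sorted[8] = potamus$hippo  (last char: 'o')
  sorted[9] = ppopotamus$hi  (last char: 'i')
  sorted[10] = s$hippopotamu  (last char: 'u')
  sorted[11] = tamus$hippopo  (last char: 'o')
  sorted[12] = us$hippopotam  (last char: 'm')
Last column: st$happpoiuom
Original string S is at sorted index 2

Answer: st$happpoiuom
2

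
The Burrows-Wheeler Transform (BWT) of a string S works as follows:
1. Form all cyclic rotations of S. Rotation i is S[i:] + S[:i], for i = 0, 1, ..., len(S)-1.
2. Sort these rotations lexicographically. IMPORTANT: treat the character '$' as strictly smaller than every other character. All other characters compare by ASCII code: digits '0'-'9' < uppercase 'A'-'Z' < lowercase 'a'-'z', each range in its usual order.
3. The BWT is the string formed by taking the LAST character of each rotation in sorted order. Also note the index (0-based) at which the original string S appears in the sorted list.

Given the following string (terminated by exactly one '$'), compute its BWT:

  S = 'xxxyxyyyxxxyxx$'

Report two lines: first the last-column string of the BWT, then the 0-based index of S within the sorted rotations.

All 15 rotations (rotation i = S[i:]+S[:i]):
  rot[0] = xxxyxyyyxxxyxx$
  rot[1] = xxyxyyyxxxyxx$x
  rot[2] = xyxyyyxxxyxx$xx
  rot[3] = yxyyyxxxyxx$xxx
  rot[4] = xyyyxxxyxx$xxxy
  rot[5] = yyyxxxyxx$xxxyx
  rot[6] = yyxxxyxx$xxxyxy
  rot[7] = yxxxyxx$xxxyxyy
  rot[8] = xxxyxx$xxxyxyyy
  rot[9] = xxyxx$xxxyxyyyx
  rot[10] = xyxx$xxxyxyyyxx
  rot[11] = yxx$xxxyxyyyxxx
  rot[12] = xx$xxxyxyyyxxxy
  rot[13] = x$xxxyxyyyxxxyx
  rot[14] = $xxxyxyyyxxxyxx
Sorted (with $ < everything):
  sorted[0] = $xxxyxyyyxxxyxx  (last char: 'x')
  sorted[1] = x$xxxyxyyyxxxyx  (last char: 'x')
  sorted[2] = xx$xxxyxyyyxxxy  (last char: 'y')
  sorted[3] = xxxyxx$xxxyxyyy  (last char: 'y')
  sorted[4] = xxxyxyyyxxxyxx$  (last char: '$')
  sorted[5] = xxyxx$xxxyxyyyx  (last char: 'x')
  sorted[6] = xxyxyyyxxxyxx$x  (last char: 'x')
  sorted[7] = xyxx$xxxyxyyyxx  (last char: 'x')
  sorted[8] = xyxyyyxxxyxx$xx  (last char: 'x')
  sorted[9] = xyyyxxxyxx$xxxy  (last char: 'y')
  sorted[10] = yxx$xxxyxyyyxxx  (last char: 'x')
  sorted[11] = yxxxyxx$xxxyxyy  (last char: 'y')
  sorted[12] = yxyyyxxxyxx$xxx  (last char: 'x')
  sorted[13] = yyxxxyxx$xxxyxy  (last char: 'y')
  sorted[14] = yyyxxxyxx$xxxyx  (last char: 'x')
Last column: xxyy$xxxxyxyxyx
Original string S is at sorted index 4

Answer: xxyy$xxxxyxyxyx
4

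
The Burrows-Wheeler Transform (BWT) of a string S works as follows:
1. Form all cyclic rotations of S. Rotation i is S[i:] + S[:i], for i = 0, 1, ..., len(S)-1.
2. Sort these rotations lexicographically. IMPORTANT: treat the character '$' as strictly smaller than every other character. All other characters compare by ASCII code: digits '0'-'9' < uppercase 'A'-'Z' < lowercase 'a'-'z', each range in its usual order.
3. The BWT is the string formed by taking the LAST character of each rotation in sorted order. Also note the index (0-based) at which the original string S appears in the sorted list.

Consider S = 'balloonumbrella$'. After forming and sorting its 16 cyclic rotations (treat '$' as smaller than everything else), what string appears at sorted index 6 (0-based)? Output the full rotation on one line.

All 16 rotations (rotation i = S[i:]+S[:i]):
  rot[0] = balloonumbrella$
  rot[1] = alloonumbrella$b
  rot[2] = lloonumbrella$ba
  rot[3] = loonumbrella$bal
  rot[4] = oonumbrella$ball
  rot[5] = onumbrella$ballo
  rot[6] = numbrella$balloo
  rot[7] = umbrella$balloon
  rot[8] = mbrella$balloonu
  rot[9] = brella$balloonum
  rot[10] = rella$balloonumb
  rot[11] = ella$balloonumbr
  rot[12] = lla$balloonumbre
  rot[13] = la$balloonumbrel
  rot[14] = a$balloonumbrell
  rot[15] = $balloonumbrella
Sorted (with $ < everything):
  sorted[0] = $balloonumbrella
  sorted[1] = a$balloonumbrell
  sorted[2] = alloonumbrella$b
  sorted[3] = balloonumbrella$
  sorted[4] = brella$balloonum
  sorted[5] = ella$balloonumbr
  sorted[6] = la$balloonumbrel
  sorted[7] = lla$balloonumbre
  sorted[8] = lloonumbrella$ba
  sorted[9] = loonumbrella$bal
  sorted[10] = mbrella$balloonu
  sorted[11] = numbrella$balloo
  sorted[12] = onumbrella$ballo
  sorted[13] = oonumbrella$ball
  sorted[14] = rella$balloonumb
  sorted[15] = umbrella$balloon
sorted[6] = la$balloonumbrel

Answer: la$balloonumbrel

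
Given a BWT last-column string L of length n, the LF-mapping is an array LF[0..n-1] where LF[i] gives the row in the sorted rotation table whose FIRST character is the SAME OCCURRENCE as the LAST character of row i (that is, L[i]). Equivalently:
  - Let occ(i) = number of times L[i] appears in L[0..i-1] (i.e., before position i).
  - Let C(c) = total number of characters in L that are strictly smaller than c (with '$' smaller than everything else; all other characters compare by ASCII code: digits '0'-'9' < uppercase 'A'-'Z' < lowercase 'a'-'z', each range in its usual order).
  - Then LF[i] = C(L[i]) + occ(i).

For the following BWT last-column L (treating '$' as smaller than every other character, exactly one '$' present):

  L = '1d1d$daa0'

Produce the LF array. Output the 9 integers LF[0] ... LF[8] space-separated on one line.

Answer: 2 6 3 7 0 8 4 5 1

Derivation:
Char counts: '$':1, '0':1, '1':2, 'a':2, 'd':3
C (first-col start): C('$')=0, C('0')=1, C('1')=2, C('a')=4, C('d')=6
L[0]='1': occ=0, LF[0]=C('1')+0=2+0=2
L[1]='d': occ=0, LF[1]=C('d')+0=6+0=6
L[2]='1': occ=1, LF[2]=C('1')+1=2+1=3
L[3]='d': occ=1, LF[3]=C('d')+1=6+1=7
L[4]='$': occ=0, LF[4]=C('$')+0=0+0=0
L[5]='d': occ=2, LF[5]=C('d')+2=6+2=8
L[6]='a': occ=0, LF[6]=C('a')+0=4+0=4
L[7]='a': occ=1, LF[7]=C('a')+1=4+1=5
L[8]='0': occ=0, LF[8]=C('0')+0=1+0=1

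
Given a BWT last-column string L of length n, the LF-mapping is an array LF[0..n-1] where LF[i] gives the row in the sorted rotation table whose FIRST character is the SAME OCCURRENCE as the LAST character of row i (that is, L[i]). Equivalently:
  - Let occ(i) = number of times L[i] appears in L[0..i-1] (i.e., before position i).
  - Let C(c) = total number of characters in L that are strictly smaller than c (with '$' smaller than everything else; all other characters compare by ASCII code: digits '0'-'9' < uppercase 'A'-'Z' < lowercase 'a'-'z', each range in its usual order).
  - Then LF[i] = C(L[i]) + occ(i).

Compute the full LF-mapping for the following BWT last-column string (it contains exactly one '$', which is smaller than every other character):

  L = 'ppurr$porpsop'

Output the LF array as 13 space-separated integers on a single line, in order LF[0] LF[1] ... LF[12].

Answer: 3 4 12 8 9 0 5 1 10 6 11 2 7

Derivation:
Char counts: '$':1, 'o':2, 'p':5, 'r':3, 's':1, 'u':1
C (first-col start): C('$')=0, C('o')=1, C('p')=3, C('r')=8, C('s')=11, C('u')=12
L[0]='p': occ=0, LF[0]=C('p')+0=3+0=3
L[1]='p': occ=1, LF[1]=C('p')+1=3+1=4
L[2]='u': occ=0, LF[2]=C('u')+0=12+0=12
L[3]='r': occ=0, LF[3]=C('r')+0=8+0=8
L[4]='r': occ=1, LF[4]=C('r')+1=8+1=9
L[5]='$': occ=0, LF[5]=C('$')+0=0+0=0
L[6]='p': occ=2, LF[6]=C('p')+2=3+2=5
L[7]='o': occ=0, LF[7]=C('o')+0=1+0=1
L[8]='r': occ=2, LF[8]=C('r')+2=8+2=10
L[9]='p': occ=3, LF[9]=C('p')+3=3+3=6
L[10]='s': occ=0, LF[10]=C('s')+0=11+0=11
L[11]='o': occ=1, LF[11]=C('o')+1=1+1=2
L[12]='p': occ=4, LF[12]=C('p')+4=3+4=7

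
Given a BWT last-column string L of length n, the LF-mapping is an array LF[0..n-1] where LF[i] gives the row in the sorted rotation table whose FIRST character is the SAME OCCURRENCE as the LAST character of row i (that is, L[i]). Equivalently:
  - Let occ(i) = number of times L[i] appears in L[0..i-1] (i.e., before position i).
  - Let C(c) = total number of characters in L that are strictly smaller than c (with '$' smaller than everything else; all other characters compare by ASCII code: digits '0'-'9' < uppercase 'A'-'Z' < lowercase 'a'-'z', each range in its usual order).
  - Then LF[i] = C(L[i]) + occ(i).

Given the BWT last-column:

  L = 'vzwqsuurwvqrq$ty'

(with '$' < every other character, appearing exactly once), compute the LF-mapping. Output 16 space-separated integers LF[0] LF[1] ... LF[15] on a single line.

Answer: 10 15 12 1 6 8 9 4 13 11 2 5 3 0 7 14

Derivation:
Char counts: '$':1, 'q':3, 'r':2, 's':1, 't':1, 'u':2, 'v':2, 'w':2, 'y':1, 'z':1
C (first-col start): C('$')=0, C('q')=1, C('r')=4, C('s')=6, C('t')=7, C('u')=8, C('v')=10, C('w')=12, C('y')=14, C('z')=15
L[0]='v': occ=0, LF[0]=C('v')+0=10+0=10
L[1]='z': occ=0, LF[1]=C('z')+0=15+0=15
L[2]='w': occ=0, LF[2]=C('w')+0=12+0=12
L[3]='q': occ=0, LF[3]=C('q')+0=1+0=1
L[4]='s': occ=0, LF[4]=C('s')+0=6+0=6
L[5]='u': occ=0, LF[5]=C('u')+0=8+0=8
L[6]='u': occ=1, LF[6]=C('u')+1=8+1=9
L[7]='r': occ=0, LF[7]=C('r')+0=4+0=4
L[8]='w': occ=1, LF[8]=C('w')+1=12+1=13
L[9]='v': occ=1, LF[9]=C('v')+1=10+1=11
L[10]='q': occ=1, LF[10]=C('q')+1=1+1=2
L[11]='r': occ=1, LF[11]=C('r')+1=4+1=5
L[12]='q': occ=2, LF[12]=C('q')+2=1+2=3
L[13]='$': occ=0, LF[13]=C('$')+0=0+0=0
L[14]='t': occ=0, LF[14]=C('t')+0=7+0=7
L[15]='y': occ=0, LF[15]=C('y')+0=14+0=14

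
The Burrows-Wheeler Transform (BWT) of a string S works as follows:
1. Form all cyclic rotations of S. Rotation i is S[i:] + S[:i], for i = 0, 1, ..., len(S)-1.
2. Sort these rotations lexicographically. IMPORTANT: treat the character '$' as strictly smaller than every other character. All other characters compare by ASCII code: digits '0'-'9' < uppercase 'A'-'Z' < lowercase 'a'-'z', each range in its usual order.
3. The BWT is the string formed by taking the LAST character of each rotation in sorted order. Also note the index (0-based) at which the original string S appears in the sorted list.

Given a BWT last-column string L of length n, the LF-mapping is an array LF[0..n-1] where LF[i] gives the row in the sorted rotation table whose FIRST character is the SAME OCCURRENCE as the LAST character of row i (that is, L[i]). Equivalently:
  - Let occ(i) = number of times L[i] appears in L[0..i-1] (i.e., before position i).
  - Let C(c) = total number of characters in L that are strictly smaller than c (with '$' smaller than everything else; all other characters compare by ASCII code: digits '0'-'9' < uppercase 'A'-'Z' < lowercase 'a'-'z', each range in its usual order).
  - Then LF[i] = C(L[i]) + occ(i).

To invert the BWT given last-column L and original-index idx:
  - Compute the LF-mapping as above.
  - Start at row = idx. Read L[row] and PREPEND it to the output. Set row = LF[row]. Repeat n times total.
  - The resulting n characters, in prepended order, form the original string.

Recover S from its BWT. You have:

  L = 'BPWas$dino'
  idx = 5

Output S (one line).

Answer: dinosaWPB$

Derivation:
LF mapping: 1 2 3 4 9 0 5 6 7 8
Walk LF starting at row 5, prepending L[row]:
  step 1: row=5, L[5]='$', prepend. Next row=LF[5]=0
  step 2: row=0, L[0]='B', prepend. Next row=LF[0]=1
  step 3: row=1, L[1]='P', prepend. Next row=LF[1]=2
  step 4: row=2, L[2]='W', prepend. Next row=LF[2]=3
  step 5: row=3, L[3]='a', prepend. Next row=LF[3]=4
  step 6: row=4, L[4]='s', prepend. Next row=LF[4]=9
  step 7: row=9, L[9]='o', prepend. Next row=LF[9]=8
  step 8: row=8, L[8]='n', prepend. Next row=LF[8]=7
  step 9: row=7, L[7]='i', prepend. Next row=LF[7]=6
  step 10: row=6, L[6]='d', prepend. Next row=LF[6]=5
Reversed output: dinosaWPB$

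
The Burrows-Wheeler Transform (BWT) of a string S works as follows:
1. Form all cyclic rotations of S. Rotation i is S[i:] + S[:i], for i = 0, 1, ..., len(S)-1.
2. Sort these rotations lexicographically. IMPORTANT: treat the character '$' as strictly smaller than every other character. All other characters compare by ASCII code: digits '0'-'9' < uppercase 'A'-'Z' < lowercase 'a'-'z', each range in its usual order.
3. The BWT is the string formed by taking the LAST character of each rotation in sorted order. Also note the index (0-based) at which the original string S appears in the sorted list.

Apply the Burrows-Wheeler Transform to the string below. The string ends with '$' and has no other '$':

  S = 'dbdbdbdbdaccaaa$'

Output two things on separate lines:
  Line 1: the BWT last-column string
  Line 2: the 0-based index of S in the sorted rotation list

Answer: aaacdddddcabbbb$
15

Derivation:
All 16 rotations (rotation i = S[i:]+S[:i]):
  rot[0] = dbdbdbdbdaccaaa$
  rot[1] = bdbdbdbdaccaaa$d
  rot[2] = dbdbdbdaccaaa$db
  rot[3] = bdbdbdaccaaa$dbd
  rot[4] = dbdbdaccaaa$dbdb
  rot[5] = bdbdaccaaa$dbdbd
  rot[6] = dbdaccaaa$dbdbdb
  rot[7] = bdaccaaa$dbdbdbd
  rot[8] = daccaaa$dbdbdbdb
  rot[9] = accaaa$dbdbdbdbd
  rot[10] = ccaaa$dbdbdbdbda
  rot[11] = caaa$dbdbdbdbdac
  rot[12] = aaa$dbdbdbdbdacc
  rot[13] = aa$dbdbdbdbdacca
  rot[14] = a$dbdbdbdbdaccaa
  rot[15] = $dbdbdbdbdaccaaa
Sorted (with $ < everything):
  sorted[0] = $dbdbdbdbdaccaaa  (last char: 'a')
  sorted[1] = a$dbdbdbdbdaccaa  (last char: 'a')
  sorted[2] = aa$dbdbdbdbdacca  (last char: 'a')
  sorted[3] = aaa$dbdbdbdbdacc  (last char: 'c')
  sorted[4] = accaaa$dbdbdbdbd  (last char: 'd')
  sorted[5] = bdaccaaa$dbdbdbd  (last char: 'd')
  sorted[6] = bdbdaccaaa$dbdbd  (last char: 'd')
  sorted[7] = bdbdbdaccaaa$dbd  (last char: 'd')
  sorted[8] = bdbdbdbdaccaaa$d  (last char: 'd')
  sorted[9] = caaa$dbdbdbdbdac  (last char: 'c')
  sorted[10] = ccaaa$dbdbdbdbda  (last char: 'a')
  sorted[11] = daccaaa$dbdbdbdb  (last char: 'b')
  sorted[12] = dbdaccaaa$dbdbdb  (last char: 'b')
  sorted[13] = dbdbdaccaaa$dbdb  (last char: 'b')
  sorted[14] = dbdbdbdaccaaa$db  (last char: 'b')
  sorted[15] = dbdbdbdbdaccaaa$  (last char: '$')
Last column: aaacdddddcabbbb$
Original string S is at sorted index 15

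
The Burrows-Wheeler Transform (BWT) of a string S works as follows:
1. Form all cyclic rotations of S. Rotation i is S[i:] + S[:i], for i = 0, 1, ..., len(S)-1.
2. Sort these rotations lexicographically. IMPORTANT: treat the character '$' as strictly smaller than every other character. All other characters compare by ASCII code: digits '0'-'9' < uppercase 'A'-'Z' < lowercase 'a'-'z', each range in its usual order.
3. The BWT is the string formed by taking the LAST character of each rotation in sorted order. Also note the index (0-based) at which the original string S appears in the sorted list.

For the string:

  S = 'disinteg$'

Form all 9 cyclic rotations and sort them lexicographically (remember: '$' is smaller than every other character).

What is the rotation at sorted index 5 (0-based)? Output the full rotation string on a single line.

All 9 rotations (rotation i = S[i:]+S[:i]):
  rot[0] = disinteg$
  rot[1] = isinteg$d
  rot[2] = sinteg$di
  rot[3] = integ$dis
  rot[4] = nteg$disi
  rot[5] = teg$disin
  rot[6] = eg$disint
  rot[7] = g$disinte
  rot[8] = $disinteg
Sorted (with $ < everything):
  sorted[0] = $disinteg
  sorted[1] = disinteg$
  sorted[2] = eg$disint
  sorted[3] = g$disinte
  sorted[4] = integ$dis
  sorted[5] = isinteg$d
  sorted[6] = nteg$disi
  sorted[7] = sinteg$di
  sorted[8] = teg$disin
sorted[5] = isinteg$d

Answer: isinteg$d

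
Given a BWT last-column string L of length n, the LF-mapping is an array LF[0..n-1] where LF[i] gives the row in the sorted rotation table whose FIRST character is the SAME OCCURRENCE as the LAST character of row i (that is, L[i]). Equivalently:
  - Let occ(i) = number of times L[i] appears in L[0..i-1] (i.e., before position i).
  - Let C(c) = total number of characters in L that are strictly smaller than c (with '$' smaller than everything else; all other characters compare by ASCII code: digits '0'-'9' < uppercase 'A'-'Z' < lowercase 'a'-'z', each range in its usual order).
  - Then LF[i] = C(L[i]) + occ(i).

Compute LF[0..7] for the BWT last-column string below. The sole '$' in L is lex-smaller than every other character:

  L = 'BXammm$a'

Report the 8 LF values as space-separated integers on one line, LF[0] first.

Char counts: '$':1, 'B':1, 'X':1, 'a':2, 'm':3
C (first-col start): C('$')=0, C('B')=1, C('X')=2, C('a')=3, C('m')=5
L[0]='B': occ=0, LF[0]=C('B')+0=1+0=1
L[1]='X': occ=0, LF[1]=C('X')+0=2+0=2
L[2]='a': occ=0, LF[2]=C('a')+0=3+0=3
L[3]='m': occ=0, LF[3]=C('m')+0=5+0=5
L[4]='m': occ=1, LF[4]=C('m')+1=5+1=6
L[5]='m': occ=2, LF[5]=C('m')+2=5+2=7
L[6]='$': occ=0, LF[6]=C('$')+0=0+0=0
L[7]='a': occ=1, LF[7]=C('a')+1=3+1=4

Answer: 1 2 3 5 6 7 0 4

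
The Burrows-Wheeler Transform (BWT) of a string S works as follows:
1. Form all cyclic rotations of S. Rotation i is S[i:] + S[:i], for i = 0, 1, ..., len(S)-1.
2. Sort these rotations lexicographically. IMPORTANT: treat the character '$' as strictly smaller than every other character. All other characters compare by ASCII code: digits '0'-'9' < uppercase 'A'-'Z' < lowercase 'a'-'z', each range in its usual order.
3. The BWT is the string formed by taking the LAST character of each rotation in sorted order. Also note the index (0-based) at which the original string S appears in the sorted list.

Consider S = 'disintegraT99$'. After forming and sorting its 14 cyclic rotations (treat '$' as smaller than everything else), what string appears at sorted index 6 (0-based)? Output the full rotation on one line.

Answer: egraT99$disint

Derivation:
All 14 rotations (rotation i = S[i:]+S[:i]):
  rot[0] = disintegraT99$
  rot[1] = isintegraT99$d
  rot[2] = sintegraT99$di
  rot[3] = integraT99$dis
  rot[4] = ntegraT99$disi
  rot[5] = tegraT99$disin
  rot[6] = egraT99$disint
  rot[7] = graT99$disinte
  rot[8] = raT99$disinteg
  rot[9] = aT99$disintegr
  rot[10] = T99$disintegra
  rot[11] = 99$disintegraT
  rot[12] = 9$disintegraT9
  rot[13] = $disintegraT99
Sorted (with $ < everything):
  sorted[0] = $disintegraT99
  sorted[1] = 9$disintegraT9
  sorted[2] = 99$disintegraT
  sorted[3] = T99$disintegra
  sorted[4] = aT99$disintegr
  sorted[5] = disintegraT99$
  sorted[6] = egraT99$disint
  sorted[7] = graT99$disinte
  sorted[8] = integraT99$dis
  sorted[9] = isintegraT99$d
  sorted[10] = ntegraT99$disi
  sorted[11] = raT99$disinteg
  sorted[12] = sintegraT99$di
  sorted[13] = tegraT99$disin
sorted[6] = egraT99$disint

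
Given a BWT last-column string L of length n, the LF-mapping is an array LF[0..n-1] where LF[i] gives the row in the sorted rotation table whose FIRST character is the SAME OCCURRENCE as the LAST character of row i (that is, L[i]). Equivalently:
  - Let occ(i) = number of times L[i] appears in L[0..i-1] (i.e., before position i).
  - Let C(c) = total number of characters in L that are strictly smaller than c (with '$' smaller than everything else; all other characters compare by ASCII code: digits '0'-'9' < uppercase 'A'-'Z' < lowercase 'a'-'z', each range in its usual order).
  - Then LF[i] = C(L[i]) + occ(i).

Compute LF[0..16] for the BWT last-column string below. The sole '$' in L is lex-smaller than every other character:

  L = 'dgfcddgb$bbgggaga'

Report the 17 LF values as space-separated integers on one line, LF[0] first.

Char counts: '$':1, 'a':2, 'b':3, 'c':1, 'd':3, 'f':1, 'g':6
C (first-col start): C('$')=0, C('a')=1, C('b')=3, C('c')=6, C('d')=7, C('f')=10, C('g')=11
L[0]='d': occ=0, LF[0]=C('d')+0=7+0=7
L[1]='g': occ=0, LF[1]=C('g')+0=11+0=11
L[2]='f': occ=0, LF[2]=C('f')+0=10+0=10
L[3]='c': occ=0, LF[3]=C('c')+0=6+0=6
L[4]='d': occ=1, LF[4]=C('d')+1=7+1=8
L[5]='d': occ=2, LF[5]=C('d')+2=7+2=9
L[6]='g': occ=1, LF[6]=C('g')+1=11+1=12
L[7]='b': occ=0, LF[7]=C('b')+0=3+0=3
L[8]='$': occ=0, LF[8]=C('$')+0=0+0=0
L[9]='b': occ=1, LF[9]=C('b')+1=3+1=4
L[10]='b': occ=2, LF[10]=C('b')+2=3+2=5
L[11]='g': occ=2, LF[11]=C('g')+2=11+2=13
L[12]='g': occ=3, LF[12]=C('g')+3=11+3=14
L[13]='g': occ=4, LF[13]=C('g')+4=11+4=15
L[14]='a': occ=0, LF[14]=C('a')+0=1+0=1
L[15]='g': occ=5, LF[15]=C('g')+5=11+5=16
L[16]='a': occ=1, LF[16]=C('a')+1=1+1=2

Answer: 7 11 10 6 8 9 12 3 0 4 5 13 14 15 1 16 2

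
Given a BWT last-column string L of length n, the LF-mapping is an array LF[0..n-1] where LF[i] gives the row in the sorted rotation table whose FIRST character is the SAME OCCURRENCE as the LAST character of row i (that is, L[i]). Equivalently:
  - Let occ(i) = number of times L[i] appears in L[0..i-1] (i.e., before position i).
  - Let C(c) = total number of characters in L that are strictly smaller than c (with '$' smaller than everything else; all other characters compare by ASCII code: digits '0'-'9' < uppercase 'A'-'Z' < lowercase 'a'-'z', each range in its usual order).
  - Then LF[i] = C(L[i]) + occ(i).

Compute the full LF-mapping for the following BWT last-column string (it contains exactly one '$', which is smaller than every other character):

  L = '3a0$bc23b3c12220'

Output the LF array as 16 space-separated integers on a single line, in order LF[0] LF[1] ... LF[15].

Char counts: '$':1, '0':2, '1':1, '2':4, '3':3, 'a':1, 'b':2, 'c':2
C (first-col start): C('$')=0, C('0')=1, C('1')=3, C('2')=4, C('3')=8, C('a')=11, C('b')=12, C('c')=14
L[0]='3': occ=0, LF[0]=C('3')+0=8+0=8
L[1]='a': occ=0, LF[1]=C('a')+0=11+0=11
L[2]='0': occ=0, LF[2]=C('0')+0=1+0=1
L[3]='$': occ=0, LF[3]=C('$')+0=0+0=0
L[4]='b': occ=0, LF[4]=C('b')+0=12+0=12
L[5]='c': occ=0, LF[5]=C('c')+0=14+0=14
L[6]='2': occ=0, LF[6]=C('2')+0=4+0=4
L[7]='3': occ=1, LF[7]=C('3')+1=8+1=9
L[8]='b': occ=1, LF[8]=C('b')+1=12+1=13
L[9]='3': occ=2, LF[9]=C('3')+2=8+2=10
L[10]='c': occ=1, LF[10]=C('c')+1=14+1=15
L[11]='1': occ=0, LF[11]=C('1')+0=3+0=3
L[12]='2': occ=1, LF[12]=C('2')+1=4+1=5
L[13]='2': occ=2, LF[13]=C('2')+2=4+2=6
L[14]='2': occ=3, LF[14]=C('2')+3=4+3=7
L[15]='0': occ=1, LF[15]=C('0')+1=1+1=2

Answer: 8 11 1 0 12 14 4 9 13 10 15 3 5 6 7 2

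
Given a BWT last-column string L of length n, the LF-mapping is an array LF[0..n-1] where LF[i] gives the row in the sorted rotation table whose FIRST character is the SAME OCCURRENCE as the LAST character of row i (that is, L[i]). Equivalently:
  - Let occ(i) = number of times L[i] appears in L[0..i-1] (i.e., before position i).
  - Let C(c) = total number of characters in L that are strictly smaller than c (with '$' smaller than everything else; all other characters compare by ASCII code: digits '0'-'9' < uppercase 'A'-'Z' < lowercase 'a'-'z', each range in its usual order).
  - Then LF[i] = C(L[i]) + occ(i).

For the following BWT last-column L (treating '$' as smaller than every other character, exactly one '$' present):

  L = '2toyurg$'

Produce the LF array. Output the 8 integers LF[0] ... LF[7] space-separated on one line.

Char counts: '$':1, '2':1, 'g':1, 'o':1, 'r':1, 't':1, 'u':1, 'y':1
C (first-col start): C('$')=0, C('2')=1, C('g')=2, C('o')=3, C('r')=4, C('t')=5, C('u')=6, C('y')=7
L[0]='2': occ=0, LF[0]=C('2')+0=1+0=1
L[1]='t': occ=0, LF[1]=C('t')+0=5+0=5
L[2]='o': occ=0, LF[2]=C('o')+0=3+0=3
L[3]='y': occ=0, LF[3]=C('y')+0=7+0=7
L[4]='u': occ=0, LF[4]=C('u')+0=6+0=6
L[5]='r': occ=0, LF[5]=C('r')+0=4+0=4
L[6]='g': occ=0, LF[6]=C('g')+0=2+0=2
L[7]='$': occ=0, LF[7]=C('$')+0=0+0=0

Answer: 1 5 3 7 6 4 2 0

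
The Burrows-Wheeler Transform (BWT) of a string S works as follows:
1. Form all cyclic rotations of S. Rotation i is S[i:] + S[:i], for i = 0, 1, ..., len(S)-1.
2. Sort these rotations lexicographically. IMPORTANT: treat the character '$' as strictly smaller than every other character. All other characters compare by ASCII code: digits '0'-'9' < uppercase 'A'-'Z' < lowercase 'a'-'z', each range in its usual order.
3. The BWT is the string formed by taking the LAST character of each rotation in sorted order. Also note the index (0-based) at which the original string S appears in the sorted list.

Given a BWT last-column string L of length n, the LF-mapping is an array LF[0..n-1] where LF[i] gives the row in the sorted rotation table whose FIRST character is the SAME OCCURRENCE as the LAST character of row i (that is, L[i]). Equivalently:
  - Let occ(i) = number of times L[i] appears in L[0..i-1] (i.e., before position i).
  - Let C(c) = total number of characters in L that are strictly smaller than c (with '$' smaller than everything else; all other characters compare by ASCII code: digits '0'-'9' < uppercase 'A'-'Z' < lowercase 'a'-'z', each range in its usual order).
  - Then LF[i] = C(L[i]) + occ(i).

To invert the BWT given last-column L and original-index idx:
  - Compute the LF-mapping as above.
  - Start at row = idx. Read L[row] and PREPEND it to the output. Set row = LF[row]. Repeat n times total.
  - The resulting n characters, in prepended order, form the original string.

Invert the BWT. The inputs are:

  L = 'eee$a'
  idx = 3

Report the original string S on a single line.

Answer: eaee$

Derivation:
LF mapping: 2 3 4 0 1
Walk LF starting at row 3, prepending L[row]:
  step 1: row=3, L[3]='$', prepend. Next row=LF[3]=0
  step 2: row=0, L[0]='e', prepend. Next row=LF[0]=2
  step 3: row=2, L[2]='e', prepend. Next row=LF[2]=4
  step 4: row=4, L[4]='a', prepend. Next row=LF[4]=1
  step 5: row=1, L[1]='e', prepend. Next row=LF[1]=3
Reversed output: eaee$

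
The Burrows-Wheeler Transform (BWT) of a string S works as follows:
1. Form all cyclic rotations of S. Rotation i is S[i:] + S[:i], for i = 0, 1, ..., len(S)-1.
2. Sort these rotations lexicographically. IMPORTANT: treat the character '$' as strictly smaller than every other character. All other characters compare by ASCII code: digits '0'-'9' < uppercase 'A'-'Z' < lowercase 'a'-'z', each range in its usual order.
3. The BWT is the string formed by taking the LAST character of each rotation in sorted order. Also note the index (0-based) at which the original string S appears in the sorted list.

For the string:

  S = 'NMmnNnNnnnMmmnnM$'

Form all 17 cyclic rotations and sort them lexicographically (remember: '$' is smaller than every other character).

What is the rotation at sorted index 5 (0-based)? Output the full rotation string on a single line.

Answer: NnNnnnMmmnnM$NMmn

Derivation:
All 17 rotations (rotation i = S[i:]+S[:i]):
  rot[0] = NMmnNnNnnnMmmnnM$
  rot[1] = MmnNnNnnnMmmnnM$N
  rot[2] = mnNnNnnnMmmnnM$NM
  rot[3] = nNnNnnnMmmnnM$NMm
  rot[4] = NnNnnnMmmnnM$NMmn
  rot[5] = nNnnnMmmnnM$NMmnN
  rot[6] = NnnnMmmnnM$NMmnNn
  rot[7] = nnnMmmnnM$NMmnNnN
  rot[8] = nnMmmnnM$NMmnNnNn
  rot[9] = nMmmnnM$NMmnNnNnn
  rot[10] = MmmnnM$NMmnNnNnnn
  rot[11] = mmnnM$NMmnNnNnnnM
  rot[12] = mnnM$NMmnNnNnnnMm
  rot[13] = nnM$NMmnNnNnnnMmm
  rot[14] = nM$NMmnNnNnnnMmmn
  rot[15] = M$NMmnNnNnnnMmmnn
  rot[16] = $NMmnNnNnnnMmmnnM
Sorted (with $ < everything):
  sorted[0] = $NMmnNnNnnnMmmnnM
  sorted[1] = M$NMmnNnNnnnMmmnn
  sorted[2] = MmmnnM$NMmnNnNnnn
  sorted[3] = MmnNnNnnnMmmnnM$N
  sorted[4] = NMmnNnNnnnMmmnnM$
  sorted[5] = NnNnnnMmmnnM$NMmn
  sorted[6] = NnnnMmmnnM$NMmnNn
  sorted[7] = mmnnM$NMmnNnNnnnM
  sorted[8] = mnNnNnnnMmmnnM$NM
  sorted[9] = mnnM$NMmnNnNnnnMm
  sorted[10] = nM$NMmnNnNnnnMmmn
  sorted[11] = nMmmnnM$NMmnNnNnn
  sorted[12] = nNnNnnnMmmnnM$NMm
  sorted[13] = nNnnnMmmnnM$NMmnN
  sorted[14] = nnM$NMmnNnNnnnMmm
  sorted[15] = nnMmmnnM$NMmnNnNn
  sorted[16] = nnnMmmnnM$NMmnNnN
sorted[5] = NnNnnnMmmnnM$NMmn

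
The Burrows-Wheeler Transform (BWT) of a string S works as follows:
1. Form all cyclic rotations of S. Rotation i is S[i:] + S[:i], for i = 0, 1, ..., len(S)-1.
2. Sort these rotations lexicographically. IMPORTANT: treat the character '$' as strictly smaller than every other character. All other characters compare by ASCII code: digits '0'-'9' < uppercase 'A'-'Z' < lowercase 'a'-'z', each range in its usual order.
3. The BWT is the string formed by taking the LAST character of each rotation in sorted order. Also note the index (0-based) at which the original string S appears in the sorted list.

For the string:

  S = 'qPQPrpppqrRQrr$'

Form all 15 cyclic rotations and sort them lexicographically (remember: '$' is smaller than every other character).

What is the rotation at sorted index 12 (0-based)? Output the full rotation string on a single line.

Answer: rRQrr$qPQPrpppq

Derivation:
All 15 rotations (rotation i = S[i:]+S[:i]):
  rot[0] = qPQPrpppqrRQrr$
  rot[1] = PQPrpppqrRQrr$q
  rot[2] = QPrpppqrRQrr$qP
  rot[3] = PrpppqrRQrr$qPQ
  rot[4] = rpppqrRQrr$qPQP
  rot[5] = pppqrRQrr$qPQPr
  rot[6] = ppqrRQrr$qPQPrp
  rot[7] = pqrRQrr$qPQPrpp
  rot[8] = qrRQrr$qPQPrppp
  rot[9] = rRQrr$qPQPrpppq
  rot[10] = RQrr$qPQPrpppqr
  rot[11] = Qrr$qPQPrpppqrR
  rot[12] = rr$qPQPrpppqrRQ
  rot[13] = r$qPQPrpppqrRQr
  rot[14] = $qPQPrpppqrRQrr
Sorted (with $ < everything):
  sorted[0] = $qPQPrpppqrRQrr
  sorted[1] = PQPrpppqrRQrr$q
  sorted[2] = PrpppqrRQrr$qPQ
  sorted[3] = QPrpppqrRQrr$qP
  sorted[4] = Qrr$qPQPrpppqrR
  sorted[5] = RQrr$qPQPrpppqr
  sorted[6] = pppqrRQrr$qPQPr
  sorted[7] = ppqrRQrr$qPQPrp
  sorted[8] = pqrRQrr$qPQPrpp
  sorted[9] = qPQPrpppqrRQrr$
  sorted[10] = qrRQrr$qPQPrppp
  sorted[11] = r$qPQPrpppqrRQr
  sorted[12] = rRQrr$qPQPrpppq
  sorted[13] = rpppqrRQrr$qPQP
  sorted[14] = rr$qPQPrpppqrRQ
sorted[12] = rRQrr$qPQPrpppq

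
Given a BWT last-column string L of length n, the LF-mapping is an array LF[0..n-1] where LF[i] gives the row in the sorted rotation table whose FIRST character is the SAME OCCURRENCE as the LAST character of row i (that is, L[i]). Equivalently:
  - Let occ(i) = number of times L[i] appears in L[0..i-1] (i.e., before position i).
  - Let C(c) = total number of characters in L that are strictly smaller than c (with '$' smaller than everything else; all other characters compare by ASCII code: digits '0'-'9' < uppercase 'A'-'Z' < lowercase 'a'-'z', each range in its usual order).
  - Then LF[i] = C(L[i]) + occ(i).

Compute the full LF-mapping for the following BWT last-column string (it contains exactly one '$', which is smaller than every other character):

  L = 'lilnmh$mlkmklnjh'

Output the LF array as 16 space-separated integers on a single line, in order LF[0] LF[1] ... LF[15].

Char counts: '$':1, 'h':2, 'i':1, 'j':1, 'k':2, 'l':4, 'm':3, 'n':2
C (first-col start): C('$')=0, C('h')=1, C('i')=3, C('j')=4, C('k')=5, C('l')=7, C('m')=11, C('n')=14
L[0]='l': occ=0, LF[0]=C('l')+0=7+0=7
L[1]='i': occ=0, LF[1]=C('i')+0=3+0=3
L[2]='l': occ=1, LF[2]=C('l')+1=7+1=8
L[3]='n': occ=0, LF[3]=C('n')+0=14+0=14
L[4]='m': occ=0, LF[4]=C('m')+0=11+0=11
L[5]='h': occ=0, LF[5]=C('h')+0=1+0=1
L[6]='$': occ=0, LF[6]=C('$')+0=0+0=0
L[7]='m': occ=1, LF[7]=C('m')+1=11+1=12
L[8]='l': occ=2, LF[8]=C('l')+2=7+2=9
L[9]='k': occ=0, LF[9]=C('k')+0=5+0=5
L[10]='m': occ=2, LF[10]=C('m')+2=11+2=13
L[11]='k': occ=1, LF[11]=C('k')+1=5+1=6
L[12]='l': occ=3, LF[12]=C('l')+3=7+3=10
L[13]='n': occ=1, LF[13]=C('n')+1=14+1=15
L[14]='j': occ=0, LF[14]=C('j')+0=4+0=4
L[15]='h': occ=1, LF[15]=C('h')+1=1+1=2

Answer: 7 3 8 14 11 1 0 12 9 5 13 6 10 15 4 2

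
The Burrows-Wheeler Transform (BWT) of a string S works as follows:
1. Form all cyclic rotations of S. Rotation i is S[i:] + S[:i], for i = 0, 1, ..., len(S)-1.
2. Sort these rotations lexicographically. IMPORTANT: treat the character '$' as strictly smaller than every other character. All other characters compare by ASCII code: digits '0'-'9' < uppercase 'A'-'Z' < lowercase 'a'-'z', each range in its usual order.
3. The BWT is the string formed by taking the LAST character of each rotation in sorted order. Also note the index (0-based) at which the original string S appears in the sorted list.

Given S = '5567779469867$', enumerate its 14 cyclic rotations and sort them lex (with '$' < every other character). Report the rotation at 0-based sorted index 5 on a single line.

Answer: 67779469867$55

Derivation:
All 14 rotations (rotation i = S[i:]+S[:i]):
  rot[0] = 5567779469867$
  rot[1] = 567779469867$5
  rot[2] = 67779469867$55
  rot[3] = 7779469867$556
  rot[4] = 779469867$5567
  rot[5] = 79469867$55677
  rot[6] = 9469867$556777
  rot[7] = 469867$5567779
  rot[8] = 69867$55677794
  rot[9] = 9867$556777946
  rot[10] = 867$5567779469
  rot[11] = 67$55677794698
  rot[12] = 7$556777946986
  rot[13] = $5567779469867
Sorted (with $ < everything):
  sorted[0] = $5567779469867
  sorted[1] = 469867$5567779
  sorted[2] = 5567779469867$
  sorted[3] = 567779469867$5
  sorted[4] = 67$55677794698
  sorted[5] = 67779469867$55
  sorted[6] = 69867$55677794
  sorted[7] = 7$556777946986
  sorted[8] = 7779469867$556
  sorted[9] = 779469867$5567
  sorted[10] = 79469867$55677
  sorted[11] = 867$5567779469
  sorted[12] = 9469867$556777
  sorted[13] = 9867$556777946
sorted[5] = 67779469867$55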